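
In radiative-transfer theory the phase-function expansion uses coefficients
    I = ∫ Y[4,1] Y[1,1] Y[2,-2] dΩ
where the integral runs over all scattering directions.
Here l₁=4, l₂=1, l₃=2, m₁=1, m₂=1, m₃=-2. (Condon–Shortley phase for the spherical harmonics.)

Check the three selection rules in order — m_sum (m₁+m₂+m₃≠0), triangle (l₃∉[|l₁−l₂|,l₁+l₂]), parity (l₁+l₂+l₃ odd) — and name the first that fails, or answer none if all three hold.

azimuthal sum: 1 + 1 − 2 = 0  ✓
3 ≤ 2 ≤ 5 (triangle on l)  ✗
L = 4 + 1 + 2 = 7 (odd)

triangle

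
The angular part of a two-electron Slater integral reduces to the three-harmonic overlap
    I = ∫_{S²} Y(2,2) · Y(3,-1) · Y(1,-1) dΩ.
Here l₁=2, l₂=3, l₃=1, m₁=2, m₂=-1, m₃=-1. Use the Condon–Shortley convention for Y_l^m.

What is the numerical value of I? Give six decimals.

Checks pass: Σm=0; 6 even; l₃=1∈[1,5].
(2·2+1)(2·3+1)(2·1+1) = 105
Δ: 4! 0! 2! / 7! → 1/105
sum: t=2:+1/4 = 1/4
3j²(2 3 1; 0 0 0) = Δ·Π!·Σ² = 3/35  (sign -1)
sum: t=0:+1/48 = 1/48
3j²(2 3 1; 2 -1 -1) = Δ·Π!·Σ² = 1/105  (sign +1)
combine: 4πI² = 105·3/35·1/105 = 3/35
take √, sign -1: I = -0.08258890

-0.082589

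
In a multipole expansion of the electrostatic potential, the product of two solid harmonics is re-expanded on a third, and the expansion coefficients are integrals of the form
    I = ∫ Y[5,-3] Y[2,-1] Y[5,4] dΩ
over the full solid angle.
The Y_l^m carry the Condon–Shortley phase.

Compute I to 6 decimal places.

0.196098

Rules hold: Σm=0, L=12 even, 3≤5≤7.
N = 11·5·11 = 605
Δ = 2!·8!·2!/13! = 1/38610
Racah Σ t=0..2: t=0:+1/2880 t=1:−1/576 t=2:+1/2880 = -1/960
⇒ 3j(5 2 5; 0 0 0)² = 10/429, sgn +1
Racah Σ t=0..1: t=0:+1/80640 t=1:−1/10080 = -1/11520
⇒ 3j(5 2 5; -3 -1 4)² = 49/1430, sgn +1
4πI² = N·(3j₀)²·(3jₘ)² = 245/507
I = +1·√(0.483235/4π) = 0.19609844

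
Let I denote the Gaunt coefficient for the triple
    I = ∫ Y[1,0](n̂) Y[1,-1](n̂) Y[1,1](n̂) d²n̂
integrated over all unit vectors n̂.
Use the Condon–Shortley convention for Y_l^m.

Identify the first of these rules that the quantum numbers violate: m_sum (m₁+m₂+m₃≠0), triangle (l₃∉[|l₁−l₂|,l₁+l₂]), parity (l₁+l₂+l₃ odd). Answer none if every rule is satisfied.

parity

Σmᵢ = 0  ✓
l₃∈[|l₁−l₂|,l₁+l₂]=[0,2], have l₃=1  ✓
Σlᵢ = 3 ⇒ odd  ✗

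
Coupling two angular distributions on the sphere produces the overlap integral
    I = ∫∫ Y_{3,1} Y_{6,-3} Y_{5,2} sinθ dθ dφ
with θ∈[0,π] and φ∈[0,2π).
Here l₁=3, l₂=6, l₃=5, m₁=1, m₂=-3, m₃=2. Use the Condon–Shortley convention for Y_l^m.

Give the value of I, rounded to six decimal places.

-0.152880

Rules hold: Σm=0, L=14 even, 3≤5≤9.
N = 7·13·11 = 1001
Δ = 4!·2!·8!/15! = 1/675675
Racah Σ t=1..3: t=1:−1/8640 t=2:+1/2304 t=3:−1/8640 = 7/34560
⇒ 3j(3 6 5; 0 0 0)² = 7/429, sgn -1
Racah Σ t=0..2: t=0:+1/34560 t=1:−1/8640 t=2:+1/40320 = -1/16128
⇒ 3j(3 6 5; 1 -3 2)² = 18/1001, sgn +1
4πI² = N·(3j₀)²·(3jₘ)² = 42/143
I = -1·√(0.293706/4π) = -0.15288036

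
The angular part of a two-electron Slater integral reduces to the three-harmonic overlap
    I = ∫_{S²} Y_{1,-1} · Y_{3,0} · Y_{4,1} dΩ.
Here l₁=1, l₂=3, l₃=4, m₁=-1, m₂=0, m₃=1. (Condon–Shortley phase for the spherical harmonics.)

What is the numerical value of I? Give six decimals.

Rules hold: Σm=0, L=8 even, 2≤4≤4.
N = 3·7·9 = 189
Δ = 0!·2!·6!/9! = 1/252
Racah Σ t=0..0: t=0:+1/36 = 1/36
⇒ 3j(1 3 4; 0 0 0)² = 4/63, sgn +1
Racah Σ t=0..0: t=0:+1/72 = 1/72
⇒ 3j(1 3 4; -1 0 1)² = 5/126, sgn -1
4πI² = N·(3j₀)²·(3jₘ)² = 10/21
I = -1·√(0.47619/4π) = -0.19466390

-0.194664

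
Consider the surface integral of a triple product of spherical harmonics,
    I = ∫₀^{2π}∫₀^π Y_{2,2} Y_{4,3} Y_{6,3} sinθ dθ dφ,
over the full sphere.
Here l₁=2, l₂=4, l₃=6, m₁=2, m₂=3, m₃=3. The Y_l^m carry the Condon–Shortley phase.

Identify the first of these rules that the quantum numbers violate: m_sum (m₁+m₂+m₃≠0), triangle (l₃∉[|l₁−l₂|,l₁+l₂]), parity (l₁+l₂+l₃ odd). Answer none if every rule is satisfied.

azimuthal sum: 2 + 3 + 3 = 8  ✗
2 ≤ 6 ≤ 6 (triangle on l)
L = 2 + 4 + 6 = 12 (even)

m_sum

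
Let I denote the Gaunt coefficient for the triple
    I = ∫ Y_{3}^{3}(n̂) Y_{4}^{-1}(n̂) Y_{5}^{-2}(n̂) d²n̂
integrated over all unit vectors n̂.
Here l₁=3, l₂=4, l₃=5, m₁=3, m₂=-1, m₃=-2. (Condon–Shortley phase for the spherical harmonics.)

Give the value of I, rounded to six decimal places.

-0.179179

Rules hold: Σm=0, L=12 even, 1≤5≤7.
N = 7·9·11 = 693
Δ = 2!·4!·6!/13! = 1/180180
Racah Σ t=0..2: t=0:+1/576 t=1:−1/144 t=2:+1/576 = -1/288
⇒ 3j(3 4 5; 0 0 0)² = 20/1001, sgn +1
Racah Σ t=0..0: t=0:+1/1728 = 1/1728
⇒ 3j(3 4 5; 3 -1 -2)² = 25/858, sgn -1
4πI² = N·(3j₀)²·(3jₘ)² = 750/1859
I = -1·√(0.403443/4π) = -0.17917854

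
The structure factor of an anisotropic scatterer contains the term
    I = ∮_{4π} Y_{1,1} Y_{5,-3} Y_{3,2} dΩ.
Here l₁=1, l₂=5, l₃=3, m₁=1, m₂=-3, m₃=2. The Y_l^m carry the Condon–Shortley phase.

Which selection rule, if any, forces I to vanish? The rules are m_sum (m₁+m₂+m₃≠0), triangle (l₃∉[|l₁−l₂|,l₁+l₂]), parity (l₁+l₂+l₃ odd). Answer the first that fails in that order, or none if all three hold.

Σmᵢ = 0  ✓
l₃∈[|l₁−l₂|,l₁+l₂]=[4,6], have l₃=3  ✗
Σlᵢ = 9 ⇒ odd

triangle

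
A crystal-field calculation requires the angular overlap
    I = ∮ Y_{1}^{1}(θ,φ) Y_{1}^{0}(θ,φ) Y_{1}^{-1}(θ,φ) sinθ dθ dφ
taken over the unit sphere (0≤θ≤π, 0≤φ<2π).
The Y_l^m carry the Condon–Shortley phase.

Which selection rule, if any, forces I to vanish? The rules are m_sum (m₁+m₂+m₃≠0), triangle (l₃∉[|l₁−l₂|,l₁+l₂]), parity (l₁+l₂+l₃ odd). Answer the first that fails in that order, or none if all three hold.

Σmᵢ = 0  ✓
l₃∈[|l₁−l₂|,l₁+l₂]=[0,2], have l₃=1  ✓
Σlᵢ = 3 ⇒ odd  ✗

parity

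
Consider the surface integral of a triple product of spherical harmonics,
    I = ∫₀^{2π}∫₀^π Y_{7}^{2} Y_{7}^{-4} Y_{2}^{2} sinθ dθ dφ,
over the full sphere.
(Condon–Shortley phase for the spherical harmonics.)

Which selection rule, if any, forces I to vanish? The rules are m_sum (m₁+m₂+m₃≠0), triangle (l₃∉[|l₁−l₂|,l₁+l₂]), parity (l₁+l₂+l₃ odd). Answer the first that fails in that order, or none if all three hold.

none

Σmᵢ = 0  ✓
l₃∈[|l₁−l₂|,l₁+l₂]=[0,14], have l₃=2  ✓
Σlᵢ = 16 ⇒ even  ✓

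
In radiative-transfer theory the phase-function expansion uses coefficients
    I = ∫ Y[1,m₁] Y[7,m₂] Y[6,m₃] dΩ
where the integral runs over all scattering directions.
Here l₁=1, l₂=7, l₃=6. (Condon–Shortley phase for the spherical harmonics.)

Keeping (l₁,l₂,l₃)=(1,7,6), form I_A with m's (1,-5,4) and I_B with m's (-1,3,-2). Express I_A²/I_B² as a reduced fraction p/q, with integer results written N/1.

Shared (l₁,l₂,l₃)=(1,7,6): N and (l;000)² cancel in I_A²/I_B².
A: Δ = 2!·0!·12!/15! = 1/1365; Racah Σ t=0..0: t=0:+1/14515200 = 1/14515200; ⇒ 3j(1 7 6; 1 -5 4)² = 22/455, sgn +1
B: Δ = 2!·0!·12!/15! = 1/1365; Racah Σ t=2..2: t=2:+1/1935360 = 1/1935360; ⇒ 3j(1 7 6; -1 3 -2)² = 3/91, sgn +1
I_A²/I_B² = (22/455)/(3/91) = 22/15

22/15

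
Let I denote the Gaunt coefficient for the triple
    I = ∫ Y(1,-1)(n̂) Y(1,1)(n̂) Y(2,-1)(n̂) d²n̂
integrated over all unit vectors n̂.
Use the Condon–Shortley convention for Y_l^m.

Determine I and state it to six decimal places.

0.000000

m-sum = -1 + 1 − 1 = -1 ≠ 0 ⇒ I = 0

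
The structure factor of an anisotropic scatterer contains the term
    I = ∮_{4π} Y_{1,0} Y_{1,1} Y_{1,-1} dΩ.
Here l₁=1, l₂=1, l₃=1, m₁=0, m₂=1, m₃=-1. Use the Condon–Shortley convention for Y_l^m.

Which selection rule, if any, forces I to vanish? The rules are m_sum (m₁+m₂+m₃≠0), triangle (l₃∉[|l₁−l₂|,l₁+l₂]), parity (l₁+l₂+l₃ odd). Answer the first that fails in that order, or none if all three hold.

parity

m₁+m₂+m₃ = 0 + 1 − 1 = 0  ✓
triangle: |1−1|=0 ≤ l₃=1 ≤ 1+1=2  ✓
parity: l₁+l₂+l₃ = 3 is odd  ✗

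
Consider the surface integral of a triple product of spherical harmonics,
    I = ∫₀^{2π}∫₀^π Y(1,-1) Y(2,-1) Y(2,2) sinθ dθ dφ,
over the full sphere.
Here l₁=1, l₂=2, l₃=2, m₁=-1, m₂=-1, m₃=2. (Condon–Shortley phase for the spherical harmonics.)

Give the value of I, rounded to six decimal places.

0.000000

L=5 odd ⇒ parity kills the (l;000) factor ⇒ I = 0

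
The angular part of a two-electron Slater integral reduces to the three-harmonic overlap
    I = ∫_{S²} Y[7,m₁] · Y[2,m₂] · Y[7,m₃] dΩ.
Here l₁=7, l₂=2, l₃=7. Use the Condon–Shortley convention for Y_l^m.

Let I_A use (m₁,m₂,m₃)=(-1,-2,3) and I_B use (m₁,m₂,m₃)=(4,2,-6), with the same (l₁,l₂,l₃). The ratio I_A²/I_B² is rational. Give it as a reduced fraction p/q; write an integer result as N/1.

75/26

l's match ⇒ only the (l;m) 3-j factors differ between A and B.
A: triangle coeff Δ(7,2,7) = 1/185640; Σ_t [0,0]: t=0:+1/3870720 = 1/3870720; (3j)²=135/6188 [(7 2 7; -1 -2 3)], sign=+1
B: triangle coeff Δ(7,2,7) = 1/185640; Σ_t [2,2]: t=2:+1/159667200 = 1/159667200; (3j)²=9/1190 [(7 2 7; 4 2 -6)], sign=-1
I_A²/I_B² = (135/6188)/(9/1190) = 75/26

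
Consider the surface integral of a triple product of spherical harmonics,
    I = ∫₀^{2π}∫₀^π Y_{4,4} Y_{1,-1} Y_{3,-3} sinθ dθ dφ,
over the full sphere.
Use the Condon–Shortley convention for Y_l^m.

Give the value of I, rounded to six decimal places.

Rules hold: Σm=0, L=8 even, 3≤3≤5.
N = 9·3·7 = 189
Δ = 2!·6!·0!/9! = 1/252
Racah Σ t=1..1: t=1:−1/36 = -1/36
⇒ 3j(4 1 3; 0 0 0)² = 4/63, sgn +1
Racah Σ t=0..0: t=0:+1/1440 = 1/1440
⇒ 3j(4 1 3; 4 -1 -3)² = 1/9, sgn +1
4πI² = N·(3j₀)²·(3jₘ)² = 4/3
I = +1·√(1.33333/4π) = 0.32573501

0.325735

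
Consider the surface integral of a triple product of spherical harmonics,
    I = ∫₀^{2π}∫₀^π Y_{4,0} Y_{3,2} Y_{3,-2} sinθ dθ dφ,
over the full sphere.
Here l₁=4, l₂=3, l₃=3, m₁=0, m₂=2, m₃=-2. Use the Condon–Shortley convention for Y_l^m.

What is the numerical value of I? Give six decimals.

Rules hold: Σm=0, L=10 even, 1≤3≤7.
N = 9·7·7 = 441
Δ = 4!·4!·2!/11! = 1/34650
Racah Σ t=1..3: t=1:−1/72 t=2:+1/16 t=3:−1/72 = 5/144
⇒ 3j(4 3 3; 0 0 0)² = 2/77, sgn -1
Racah Σ t=3..4: t=3:−1/72 t=4:+1/576 = -7/576
⇒ 3j(4 3 3; 0 2 -2)² = 7/198, sgn +1
4πI² = N·(3j₀)²·(3jₘ)² = 49/121
I = -1·√(0.404959/4π) = -0.17951487

-0.179515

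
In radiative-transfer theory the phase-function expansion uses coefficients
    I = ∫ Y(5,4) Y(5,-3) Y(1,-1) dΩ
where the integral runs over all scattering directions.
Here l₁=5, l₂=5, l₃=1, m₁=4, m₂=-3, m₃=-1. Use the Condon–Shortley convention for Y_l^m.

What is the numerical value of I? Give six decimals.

l₁+l₂+l₃=11 is odd: 3j(l;000)=0 ⇒ I=0

0.000000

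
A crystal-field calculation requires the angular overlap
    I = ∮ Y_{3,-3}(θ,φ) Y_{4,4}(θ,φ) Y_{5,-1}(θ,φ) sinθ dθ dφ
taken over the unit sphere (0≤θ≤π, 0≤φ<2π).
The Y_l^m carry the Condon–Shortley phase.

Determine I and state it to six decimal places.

Rules hold: Σm=0, L=12 even, 1≤5≤7.
N = 7·9·11 = 693
Δ = 2!·4!·6!/13! = 1/180180
Racah Σ t=0..2: t=0:+1/576 t=1:−1/144 t=2:+1/576 = -1/288
⇒ 3j(3 4 5; 0 0 0)² = 20/1001, sgn +1
Racah Σ t=2..2: t=2:+1/34560 = 1/34560
⇒ 3j(3 4 5; -3 4 -1)² = 1/429, sgn +1
4πI² = N·(3j₀)²·(3jₘ)² = 60/1859
I = +1·√(0.0322754/4π) = 0.05067935

0.050679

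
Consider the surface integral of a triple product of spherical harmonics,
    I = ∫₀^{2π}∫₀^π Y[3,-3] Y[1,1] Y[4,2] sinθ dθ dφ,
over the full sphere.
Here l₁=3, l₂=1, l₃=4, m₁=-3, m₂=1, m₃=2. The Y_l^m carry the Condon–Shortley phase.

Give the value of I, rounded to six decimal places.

0.061558

Checks pass: Σm=0; 8 even; l₃=4∈[2,4].
(2·3+1)(2·1+1)(2·4+1) = 189
Δ: 0! 6! 2! / 9! → 1/252
sum: t=0:+1/36 = 1/36
3j²(3 1 4; 0 0 0) = Δ·Π!·Σ² = 4/63  (sign +1)
sum: t=0:+1/1440 = 1/1440
3j²(3 1 4; -3 1 2) = Δ·Π!·Σ² = 1/252  (sign +1)
combine: 4πI² = 189·4/63·1/252 = 1/21
take √, sign +1: I = 0.06155813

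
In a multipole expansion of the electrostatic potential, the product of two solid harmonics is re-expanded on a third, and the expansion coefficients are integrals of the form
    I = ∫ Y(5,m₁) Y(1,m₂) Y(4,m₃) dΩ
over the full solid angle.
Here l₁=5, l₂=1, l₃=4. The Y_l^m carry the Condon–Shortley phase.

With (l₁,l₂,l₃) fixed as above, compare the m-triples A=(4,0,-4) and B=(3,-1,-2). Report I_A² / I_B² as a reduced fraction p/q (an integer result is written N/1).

9/28

l's match ⇒ only the (l;m) 3-j factors differ between A and B.
A: triangle coeff Δ(5,1,4) = 1/495; Σ_t [1,1]: t=1:−1/40320 = -1/40320; (3j)²=1/55 [(5 1 4; 4 0 -4)], sign=-1
B: triangle coeff Δ(5,1,4) = 1/495; Σ_t [0,0]: t=0:+1/2880 = 1/2880; (3j)²=28/495 [(5 1 4; 3 -1 -2)], sign=+1
I_A²/I_B² = (1/55)/(28/495) = 9/28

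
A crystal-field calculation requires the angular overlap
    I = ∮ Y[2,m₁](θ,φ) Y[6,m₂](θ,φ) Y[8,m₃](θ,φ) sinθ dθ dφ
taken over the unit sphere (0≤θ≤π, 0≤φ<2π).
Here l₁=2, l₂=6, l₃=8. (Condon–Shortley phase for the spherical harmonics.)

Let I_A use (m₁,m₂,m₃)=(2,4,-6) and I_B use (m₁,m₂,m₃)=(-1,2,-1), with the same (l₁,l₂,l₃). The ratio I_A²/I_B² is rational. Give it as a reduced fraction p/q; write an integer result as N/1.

Shared (l₁,l₂,l₃)=(2,6,8): N and (l;000)² cancel in I_A²/I_B².
A: Δ = 0!·4!·12!/17! = 1/30940; Racah Σ t=0..0: t=0:+1/174182400 = 1/174182400; ⇒ 3j(2 6 8; 2 4 -6)² = 11/340, sgn +1
B: Δ = 0!·4!·12!/17! = 1/30940; Racah Σ t=0..0: t=0:+1/5806080 = 1/5806080; ⇒ 3j(2 6 8; -1 2 -1)² = 9/884, sgn -1
I_A²/I_B² = (11/340)/(9/884) = 143/45

143/45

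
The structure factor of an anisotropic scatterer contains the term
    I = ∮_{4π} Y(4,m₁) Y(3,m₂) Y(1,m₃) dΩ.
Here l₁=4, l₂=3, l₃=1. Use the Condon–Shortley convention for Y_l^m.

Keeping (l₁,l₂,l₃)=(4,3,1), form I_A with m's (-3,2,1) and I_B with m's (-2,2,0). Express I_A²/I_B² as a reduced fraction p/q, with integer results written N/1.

Same 4,3,1: normalisation and zero-m 3j drop out of the ratio.
A: Δ: 6! 2! 0! / 9! → 1/252; sum: t=5:−1/240 = -1/240; 3j²(4 3 1; -3 2 1) = Δ·Π!·Σ² = 1/12  (sign -1)
B: Δ: 6! 2! 0! / 9! → 1/252; sum: t=5:−1/120 = -1/120; 3j²(4 3 1; -2 2 0) = Δ·Π!·Σ² = 1/21  (sign +1)
I_A²/I_B² = (1/12)/(1/21) = 7/4

7/4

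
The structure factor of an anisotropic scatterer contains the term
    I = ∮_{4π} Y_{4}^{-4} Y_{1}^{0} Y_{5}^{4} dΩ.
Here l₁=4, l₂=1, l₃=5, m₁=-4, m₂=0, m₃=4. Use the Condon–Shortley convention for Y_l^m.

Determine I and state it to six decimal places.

0.147319

Checks pass: Σm=0; 10 even; l₃=5∈[3,5].
(2·4+1)(2·1+1)(2·5+1) = 297
Δ: 0! 8! 2! / 11! → 1/495
sum: t=0:+1/576 = 1/576
3j²(4 1 5; 0 0 0) = Δ·Π!·Σ² = 5/99  (sign -1)
sum: t=0:+1/40320 = 1/40320
3j²(4 1 5; -4 0 4) = Δ·Π!·Σ² = 1/55  (sign -1)
combine: 4πI² = 297·5/99·1/55 = 3/11
take √, sign +1: I = 0.14731920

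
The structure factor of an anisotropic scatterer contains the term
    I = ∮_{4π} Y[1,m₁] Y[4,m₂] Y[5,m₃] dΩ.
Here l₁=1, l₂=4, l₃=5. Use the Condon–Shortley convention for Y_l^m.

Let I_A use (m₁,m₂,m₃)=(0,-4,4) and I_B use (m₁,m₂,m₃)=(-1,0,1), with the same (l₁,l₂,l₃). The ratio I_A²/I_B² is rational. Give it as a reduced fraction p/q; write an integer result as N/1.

Same 1,4,5: normalisation and zero-m 3j drop out of the ratio.
A: Δ: 0! 2! 8! / 11! → 1/495; sum: t=0:+1/40320 = 1/40320; 3j²(1 4 5; 0 -4 4) = Δ·Π!·Σ² = 1/55  (sign -1)
B: Δ: 0! 2! 8! / 11! → 1/495; sum: t=0:+1/1152 = 1/1152; 3j²(1 4 5; -1 0 1) = Δ·Π!·Σ² = 1/33  (sign +1)
I_A²/I_B² = (1/55)/(1/33) = 3/5

3/5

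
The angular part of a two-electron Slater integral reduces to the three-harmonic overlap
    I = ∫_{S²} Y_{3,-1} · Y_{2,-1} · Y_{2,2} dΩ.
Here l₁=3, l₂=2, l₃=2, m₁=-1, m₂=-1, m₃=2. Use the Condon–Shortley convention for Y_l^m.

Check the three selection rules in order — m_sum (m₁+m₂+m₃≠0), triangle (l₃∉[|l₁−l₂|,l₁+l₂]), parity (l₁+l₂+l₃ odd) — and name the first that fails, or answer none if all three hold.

Σmᵢ = 0  ✓
l₃∈[|l₁−l₂|,l₁+l₂]=[1,5], have l₃=2  ✓
Σlᵢ = 7 ⇒ odd  ✗

parity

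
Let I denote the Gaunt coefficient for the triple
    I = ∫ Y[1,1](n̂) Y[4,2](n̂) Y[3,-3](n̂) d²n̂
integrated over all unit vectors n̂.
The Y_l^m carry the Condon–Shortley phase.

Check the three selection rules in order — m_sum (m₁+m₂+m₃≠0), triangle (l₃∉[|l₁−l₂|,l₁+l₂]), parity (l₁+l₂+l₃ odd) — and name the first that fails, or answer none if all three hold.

none

Σmᵢ = 0  ✓
l₃∈[|l₁−l₂|,l₁+l₂]=[3,5], have l₃=3  ✓
Σlᵢ = 8 ⇒ even  ✓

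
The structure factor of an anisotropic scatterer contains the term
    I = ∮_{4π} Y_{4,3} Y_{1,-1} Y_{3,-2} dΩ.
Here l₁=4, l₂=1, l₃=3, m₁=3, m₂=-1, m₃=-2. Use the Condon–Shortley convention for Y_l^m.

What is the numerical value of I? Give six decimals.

Rules hold: Σm=0, L=8 even, 3≤3≤5.
N = 9·3·7 = 189
Δ = 2!·6!·0!/9! = 1/252
Racah Σ t=1..1: t=1:−1/36 = -1/36
⇒ 3j(4 1 3; 0 0 0)² = 4/63, sgn +1
Racah Σ t=0..0: t=0:+1/240 = 1/240
⇒ 3j(4 1 3; 3 -1 -2)² = 1/12, sgn -1
4πI² = N·(3j₀)²·(3jₘ)² = 1/1
I = -1·√(1/4π) = -0.28209479

-0.282095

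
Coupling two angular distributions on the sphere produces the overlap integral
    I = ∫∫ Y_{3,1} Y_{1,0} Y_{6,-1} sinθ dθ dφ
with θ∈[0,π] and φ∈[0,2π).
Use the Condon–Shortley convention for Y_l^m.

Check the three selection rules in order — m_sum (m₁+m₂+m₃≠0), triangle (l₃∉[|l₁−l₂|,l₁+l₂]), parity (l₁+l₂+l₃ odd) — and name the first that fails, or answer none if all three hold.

triangle

Σmᵢ = 0  ✓
l₃∈[|l₁−l₂|,l₁+l₂]=[2,4], have l₃=6  ✗
Σlᵢ = 10 ⇒ even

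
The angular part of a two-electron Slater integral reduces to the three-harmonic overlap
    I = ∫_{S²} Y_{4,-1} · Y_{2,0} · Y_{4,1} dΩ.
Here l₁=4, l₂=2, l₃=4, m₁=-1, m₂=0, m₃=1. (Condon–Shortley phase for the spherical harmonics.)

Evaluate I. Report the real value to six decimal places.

Checks pass: Σm=0; 10 even; l₃=4∈[2,6].
(2·4+1)(2·2+1)(2·4+1) = 405
Δ: 2! 6! 2! / 11! → 1/13860
sum: t=0:+1/192 t=1:−1/36 t=2:+1/192 = -5/288
3j²(4 2 4; 0 0 0) = Δ·Π!·Σ² = 20/693  (sign -1)
sum: t=0:+1/480 t=1:−1/48 t=2:+1/144 = -17/1440
3j²(4 2 4; -1 0 1) = Δ·Π!·Σ² = 289/13860  (sign +1)
combine: 4πI² = 405·20/693·289/13860 = 1445/5929
take √, sign -1: I = -0.13926381

-0.139264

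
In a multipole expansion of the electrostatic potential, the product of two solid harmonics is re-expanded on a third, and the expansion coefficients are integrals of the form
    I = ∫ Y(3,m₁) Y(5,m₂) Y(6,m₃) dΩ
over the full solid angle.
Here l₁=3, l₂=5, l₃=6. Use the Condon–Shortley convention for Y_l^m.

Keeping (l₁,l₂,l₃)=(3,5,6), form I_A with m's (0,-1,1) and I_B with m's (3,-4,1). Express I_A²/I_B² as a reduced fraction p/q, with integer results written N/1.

Shared (l₁,l₂,l₃)=(3,5,6): N and (l;000)² cancel in I_A²/I_B².
A: Δ = 2!·4!·8!/15! = 1/675675; Racah Σ t=0..2: t=0:+1/6912 t=1:−1/2880 t=2:+1/17280 = -1/6912; ⇒ 3j(3 5 6; 0 -1 1)² = 5/429, sgn +1
B: Δ = 2!·4!·8!/15! = 1/675675; Racah Σ t=0..0: t=0:+1/241920 = 1/241920; ⇒ 3j(3 5 6; 3 -4 1)² = 4/1001, sgn -1
I_A²/I_B² = (5/429)/(4/1001) = 35/12

35/12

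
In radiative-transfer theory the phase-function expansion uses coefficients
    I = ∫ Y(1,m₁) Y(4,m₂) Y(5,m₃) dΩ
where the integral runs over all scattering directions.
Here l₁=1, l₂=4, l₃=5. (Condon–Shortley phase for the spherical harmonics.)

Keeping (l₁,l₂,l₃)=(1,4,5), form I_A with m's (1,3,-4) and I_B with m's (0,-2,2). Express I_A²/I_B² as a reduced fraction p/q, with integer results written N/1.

l's match ⇒ only the (l;m) 3-j factors differ between A and B.
A: triangle coeff Δ(1,4,5) = 1/495; Σ_t [0,0]: t=0:+1/10080 = 1/10080; (3j)²=4/55 [(1 4 5; 1 3 -4)], sign=-1
B: triangle coeff Δ(1,4,5) = 1/495; Σ_t [0,0]: t=0:+1/1440 = 1/1440; (3j)²=7/165 [(1 4 5; 0 -2 2)], sign=-1
I_A²/I_B² = (4/55)/(7/165) = 12/7

12/7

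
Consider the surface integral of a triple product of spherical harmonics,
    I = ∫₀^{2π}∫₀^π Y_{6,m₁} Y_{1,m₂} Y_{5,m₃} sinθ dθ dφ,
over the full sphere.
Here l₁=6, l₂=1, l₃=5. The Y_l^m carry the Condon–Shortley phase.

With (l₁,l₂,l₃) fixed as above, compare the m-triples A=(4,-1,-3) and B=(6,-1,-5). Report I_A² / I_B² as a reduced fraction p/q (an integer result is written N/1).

15/22

Shared (l₁,l₂,l₃)=(6,1,5): N and (l;000)² cancel in I_A²/I_B².
A: Δ = 2!·10!·0!/13! = 1/858; Racah Σ t=0..0: t=0:+1/161280 = 1/161280; ⇒ 3j(6 1 5; 4 -1 -3)² = 15/286, sgn +1
B: Δ = 2!·10!·0!/13! = 1/858; Racah Σ t=0..0: t=0:+1/7257600 = 1/7257600; ⇒ 3j(6 1 5; 6 -1 -5)² = 1/13, sgn +1
I_A²/I_B² = (15/286)/(1/13) = 15/22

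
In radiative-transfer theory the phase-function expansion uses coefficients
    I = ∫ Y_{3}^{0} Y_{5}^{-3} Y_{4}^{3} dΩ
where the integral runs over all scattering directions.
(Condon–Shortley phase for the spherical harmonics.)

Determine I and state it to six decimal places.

0.103862

Rules hold: Σm=0, L=12 even, 2≤4≤8.
N = 7·11·9 = 693
Δ = 4!·2!·6!/13! = 1/180180
Racah Σ t=1..3: t=1:−1/576 t=2:+1/144 t=3:−1/576 = 1/288
⇒ 3j(3 5 4; 0 0 0)² = 20/1001, sgn +1
Racah Σ t=1..2: t=1:−1/1440 t=2:+1/2880 = -1/2880
⇒ 3j(3 5 4; 0 -3 3)² = 7/715, sgn +1
4πI² = N·(3j₀)²·(3jₘ)² = 252/1859
I = +1·√(0.135557/4π) = 0.10386175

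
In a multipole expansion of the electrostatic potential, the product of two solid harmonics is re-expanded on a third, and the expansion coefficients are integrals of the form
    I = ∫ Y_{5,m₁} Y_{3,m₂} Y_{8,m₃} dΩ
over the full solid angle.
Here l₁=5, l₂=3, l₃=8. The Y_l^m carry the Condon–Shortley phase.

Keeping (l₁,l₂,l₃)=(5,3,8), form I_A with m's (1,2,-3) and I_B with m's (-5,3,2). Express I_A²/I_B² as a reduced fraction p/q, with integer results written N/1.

2310/1

Shared (l₁,l₂,l₃)=(5,3,8): N and (l;000)² cancel in I_A²/I_B².
A: Δ = 0!·10!·6!/17! = 1/136136; Racah Σ t=0..0: t=0:+1/2073600 = 1/2073600; ⇒ 3j(5 3 8; 1 2 -3)² = 15/884, sgn -1
B: Δ = 0!·10!·6!/17! = 1/136136; Racah Σ t=0..0: t=0:+1/2612736000 = 1/2612736000; ⇒ 3j(5 3 8; -5 3 2)² = 1/136136, sgn +1
I_A²/I_B² = (15/884)/(1/136136) = 2310/1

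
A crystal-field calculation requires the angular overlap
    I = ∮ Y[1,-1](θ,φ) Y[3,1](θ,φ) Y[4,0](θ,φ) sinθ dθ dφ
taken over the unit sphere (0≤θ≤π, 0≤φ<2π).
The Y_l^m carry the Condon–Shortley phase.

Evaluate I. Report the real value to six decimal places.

m-sum 0 ✓  L=8 even ✓  2≤4≤4 ✓
Π(2lᵢ+1) = 3×7×9 = 189
triangle coeff Δ(1,3,4) = 1/252
Σ_t [0,0]: t=0:+1/36 = 1/36
(3j)²=4/63 [(1 3 4; 0 0 0)], sign=+1
Σ_t [0,0]: t=0:+1/96 = 1/96
(3j)²=1/42 [(1 3 4; -1 1 0)], sign=+1
⇒ 4πI² = 2/7
I = (+1)√(2/7/(4π)) = 0.15078601

0.150786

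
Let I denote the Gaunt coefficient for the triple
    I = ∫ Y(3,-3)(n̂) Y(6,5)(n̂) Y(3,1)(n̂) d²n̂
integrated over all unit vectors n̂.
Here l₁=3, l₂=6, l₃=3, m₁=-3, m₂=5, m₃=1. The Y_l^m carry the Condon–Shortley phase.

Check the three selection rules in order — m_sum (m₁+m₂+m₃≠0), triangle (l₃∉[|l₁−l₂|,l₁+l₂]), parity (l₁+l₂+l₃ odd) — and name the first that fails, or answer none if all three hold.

Σmᵢ = 3  ✗
l₃∈[|l₁−l₂|,l₁+l₂]=[3,9], have l₃=3
Σlᵢ = 12 ⇒ even

m_sum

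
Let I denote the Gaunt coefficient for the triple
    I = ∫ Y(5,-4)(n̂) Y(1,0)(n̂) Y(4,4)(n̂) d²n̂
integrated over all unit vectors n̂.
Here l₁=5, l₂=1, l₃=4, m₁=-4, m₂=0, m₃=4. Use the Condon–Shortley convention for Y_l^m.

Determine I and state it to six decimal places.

m-sum 0 ✓  L=10 even ✓  4≤4≤6 ✓
Π(2lᵢ+1) = 11×3×9 = 297
triangle coeff Δ(5,1,4) = 1/495
Σ_t [1,1]: t=1:−1/576 = -1/576
(3j)²=5/99 [(5 1 4; 0 0 0)], sign=-1
Σ_t [1,1]: t=1:−1/40320 = -1/40320
(3j)²=1/55 [(5 1 4; -4 0 4)], sign=-1
⇒ 4πI² = 3/11
I = (+1)√(3/11/(4π)) = 0.14731920

0.147319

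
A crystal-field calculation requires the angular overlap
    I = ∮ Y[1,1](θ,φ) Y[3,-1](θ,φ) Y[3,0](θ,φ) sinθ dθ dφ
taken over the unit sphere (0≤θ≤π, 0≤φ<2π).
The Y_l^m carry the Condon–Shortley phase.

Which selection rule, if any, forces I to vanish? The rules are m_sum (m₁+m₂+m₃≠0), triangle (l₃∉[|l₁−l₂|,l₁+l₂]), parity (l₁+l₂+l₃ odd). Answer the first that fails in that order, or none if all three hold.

m₁+m₂+m₃ = 1 − 1 + 0 = 0  ✓
triangle: |1−3|=2 ≤ l₃=3 ≤ 1+3=4  ✓
parity: l₁+l₂+l₃ = 7 is odd  ✗

parity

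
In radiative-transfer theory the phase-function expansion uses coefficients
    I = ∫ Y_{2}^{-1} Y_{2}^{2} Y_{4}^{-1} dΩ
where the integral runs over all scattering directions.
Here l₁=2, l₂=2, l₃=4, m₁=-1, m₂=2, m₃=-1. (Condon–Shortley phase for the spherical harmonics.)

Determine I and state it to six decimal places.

-0.090112

Rules hold: Σm=0, L=8 even, 0≤4≤4.
N = 5·5·9 = 225
Δ = 0!·4!·4!/9! = 1/630
Racah Σ t=0..0: t=0:+1/16 = 1/16
⇒ 3j(2 2 4; 0 0 0)² = 2/35, sgn +1
Racah Σ t=0..0: t=0:+1/144 = 1/144
⇒ 3j(2 2 4; -1 2 -1)² = 1/126, sgn -1
4πI² = N·(3j₀)²·(3jₘ)² = 5/49
I = -1·√(0.102041/4π) = -0.09011188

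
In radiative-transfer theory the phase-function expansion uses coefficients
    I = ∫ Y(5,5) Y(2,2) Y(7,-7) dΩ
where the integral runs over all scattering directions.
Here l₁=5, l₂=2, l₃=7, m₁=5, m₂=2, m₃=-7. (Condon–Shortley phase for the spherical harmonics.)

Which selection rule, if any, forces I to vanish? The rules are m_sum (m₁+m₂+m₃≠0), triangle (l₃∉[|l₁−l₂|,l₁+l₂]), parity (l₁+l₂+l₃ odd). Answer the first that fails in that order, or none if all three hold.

none

m₁+m₂+m₃ = 5 + 2 − 7 = 0  ✓
triangle: |5−2|=3 ≤ l₃=7 ≤ 5+2=7  ✓
parity: l₁+l₂+l₃ = 14 is even  ✓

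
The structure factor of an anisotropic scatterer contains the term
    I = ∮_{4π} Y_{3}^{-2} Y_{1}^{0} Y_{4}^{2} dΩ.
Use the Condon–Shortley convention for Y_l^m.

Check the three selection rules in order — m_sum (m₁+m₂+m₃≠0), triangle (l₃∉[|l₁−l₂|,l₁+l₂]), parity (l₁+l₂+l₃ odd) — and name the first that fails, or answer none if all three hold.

none

m₁+m₂+m₃ = -2 + 0 + 2 = 0  ✓
triangle: |3−1|=2 ≤ l₃=4 ≤ 3+1=4  ✓
parity: l₁+l₂+l₃ = 8 is even  ✓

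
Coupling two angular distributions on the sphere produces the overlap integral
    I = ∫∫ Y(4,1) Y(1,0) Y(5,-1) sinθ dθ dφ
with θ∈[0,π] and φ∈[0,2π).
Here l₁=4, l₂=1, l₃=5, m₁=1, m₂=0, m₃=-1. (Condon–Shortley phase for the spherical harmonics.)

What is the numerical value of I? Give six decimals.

Checks pass: Σm=0; 10 even; l₃=5∈[3,5].
(2·4+1)(2·1+1)(2·5+1) = 297
Δ: 0! 8! 2! / 11! → 1/495
sum: t=0:+1/576 = 1/576
3j²(4 1 5; 0 0 0) = Δ·Π!·Σ² = 5/99  (sign -1)
sum: t=0:+1/720 = 1/720
3j²(4 1 5; 1 0 -1) = Δ·Π!·Σ² = 8/165  (sign +1)
combine: 4πI² = 297·5/99·8/165 = 8/11
take √, sign -1: I = -0.24057125

-0.240571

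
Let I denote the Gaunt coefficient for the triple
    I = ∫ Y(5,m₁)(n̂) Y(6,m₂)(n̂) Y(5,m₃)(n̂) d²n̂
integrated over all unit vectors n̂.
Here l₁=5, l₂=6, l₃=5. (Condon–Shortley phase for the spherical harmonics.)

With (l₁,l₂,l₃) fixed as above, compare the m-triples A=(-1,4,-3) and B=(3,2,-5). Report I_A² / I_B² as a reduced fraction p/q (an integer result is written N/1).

169/700

l's match ⇒ only the (l;m) 3-j factors differ between A and B.
A: triangle coeff Δ(5,6,5) = 1/28588560; Σ_t [4,6]: t=4:+1/138240 t=5:−1/86400 t=6:+1/829440 = -13/4147200; (3j)²=13/3740 [(5 6 5; -1 4 -3)], sign=-1
B: triangle coeff Δ(5,6,5) = 1/28588560; Σ_t [2,2]: t=2:+1/829440 = 1/829440; (3j)²=35/2431 [(5 6 5; 3 2 -5)], sign=+1
I_A²/I_B² = (13/3740)/(35/2431) = 169/700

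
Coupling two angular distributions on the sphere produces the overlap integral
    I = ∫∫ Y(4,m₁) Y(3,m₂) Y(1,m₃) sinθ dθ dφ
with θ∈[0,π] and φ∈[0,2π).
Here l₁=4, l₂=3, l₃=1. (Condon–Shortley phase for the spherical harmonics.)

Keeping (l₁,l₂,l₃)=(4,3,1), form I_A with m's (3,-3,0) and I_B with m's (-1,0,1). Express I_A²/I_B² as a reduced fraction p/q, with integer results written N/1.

7/10

l's match ⇒ only the (l;m) 3-j factors differ between A and B.
A: triangle coeff Δ(4,3,1) = 1/252; Σ_t [0,0]: t=0:+1/720 = 1/720; (3j)²=1/36 [(4 3 1; 3 -3 0)], sign=-1
B: triangle coeff Δ(4,3,1) = 1/252; Σ_t [3,3]: t=3:−1/72 = -1/72; (3j)²=5/126 [(4 3 1; -1 0 1)], sign=-1
I_A²/I_B² = (1/36)/(5/126) = 7/10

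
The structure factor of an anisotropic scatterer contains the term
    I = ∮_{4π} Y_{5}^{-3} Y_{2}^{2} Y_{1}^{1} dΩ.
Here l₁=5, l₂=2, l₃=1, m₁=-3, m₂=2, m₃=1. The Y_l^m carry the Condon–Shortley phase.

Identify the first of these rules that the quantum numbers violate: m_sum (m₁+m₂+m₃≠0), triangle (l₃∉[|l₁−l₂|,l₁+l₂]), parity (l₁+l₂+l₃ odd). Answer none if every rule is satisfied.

triangle

Σmᵢ = 0  ✓
l₃∈[|l₁−l₂|,l₁+l₂]=[3,7], have l₃=1  ✗
Σlᵢ = 8 ⇒ even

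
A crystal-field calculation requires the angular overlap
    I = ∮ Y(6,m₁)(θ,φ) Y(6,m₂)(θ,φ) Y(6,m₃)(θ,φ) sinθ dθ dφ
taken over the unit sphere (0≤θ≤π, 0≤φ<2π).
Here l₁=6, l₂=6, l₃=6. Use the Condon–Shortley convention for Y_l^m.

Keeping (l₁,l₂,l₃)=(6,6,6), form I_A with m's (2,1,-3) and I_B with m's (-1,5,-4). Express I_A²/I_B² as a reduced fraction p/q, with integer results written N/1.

2/11

l's match ⇒ only the (l;m) 3-j factors differ between A and B.
A: triangle coeff Δ(6,6,6) = 1/325909584; Σ_t [1,4]: t=1:−1/3110400 t=2:+1/276480 t=3:−1/207360 t=4:+1/1244160 = -1/1382400; (3j)²=189/92378 [(6 6 6; 2 1 -3)], sign=+1
B: triangle coeff Δ(6,6,6) = 1/325909584; Σ_t [5,6]: t=5:−1/4147200 t=6:+1/10368000 = -1/6912000; (3j)²=189/16796 [(6 6 6; -1 5 -4)], sign=-1
I_A²/I_B² = (189/92378)/(189/16796) = 2/11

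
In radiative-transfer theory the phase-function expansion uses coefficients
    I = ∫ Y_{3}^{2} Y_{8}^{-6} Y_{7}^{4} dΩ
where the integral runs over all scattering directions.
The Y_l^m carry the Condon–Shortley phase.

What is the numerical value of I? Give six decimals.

Rules hold: Σm=0, L=18 even, 5≤7≤11.
N = 7·17·15 = 1785
Δ = 4!·2!·12!/19! = 1/5290740
Racah Σ t=1..3: t=1:−1/7257600 t=2:+1/2073600 t=3:−1/7257600 = 1/4838400
⇒ 3j(3 8 7; 0 0 0)² = 252/20995, sgn -1
Racah Σ t=0..1: t=0:+1/174182400 t=1:−1/479001600 = 1/273715200
⇒ 3j(3 8 7; 2 -6 4)² = 49/3876, sgn -1
4πI² = N·(3j₀)²·(3jₘ)² = 21609/79781
I = +1·√(0.270854/4π) = 0.14681238

0.146812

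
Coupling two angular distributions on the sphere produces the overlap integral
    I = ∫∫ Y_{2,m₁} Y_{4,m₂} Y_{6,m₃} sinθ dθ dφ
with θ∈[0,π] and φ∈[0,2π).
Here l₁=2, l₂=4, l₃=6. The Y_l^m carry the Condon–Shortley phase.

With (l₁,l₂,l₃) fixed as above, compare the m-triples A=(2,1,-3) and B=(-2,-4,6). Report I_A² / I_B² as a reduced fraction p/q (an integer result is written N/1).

Shared (l₁,l₂,l₃)=(2,4,6): N and (l;000)² cancel in I_A²/I_B².
A: Δ = 0!·4!·8!/13! = 1/6435; Racah Σ t=0..0: t=0:+1/17280 = 1/17280; ⇒ 3j(2 4 6; 2 1 -3)² = 14/715, sgn -1
B: Δ = 0!·4!·8!/13! = 1/6435; Racah Σ t=0..0: t=0:+1/967680 = 1/967680; ⇒ 3j(2 4 6; -2 -4 6)² = 1/13, sgn +1
I_A²/I_B² = (14/715)/(1/13) = 14/55

14/55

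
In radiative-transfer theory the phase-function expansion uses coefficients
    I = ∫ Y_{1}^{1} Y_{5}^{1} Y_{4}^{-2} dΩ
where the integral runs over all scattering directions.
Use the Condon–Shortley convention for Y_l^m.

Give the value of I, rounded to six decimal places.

Checks pass: Σm=0; 10 even; l₃=4∈[4,6].
(2·1+1)(2·5+1)(2·4+1) = 297
Δ: 2! 0! 8! / 11! → 1/495
sum: t=1:−1/576 = -1/576
3j²(1 5 4; 0 0 0) = Δ·Π!·Σ² = 5/99  (sign -1)
sum: t=0:+1/2880 = 1/2880
3j²(1 5 4; 1 1 -2) = Δ·Π!·Σ² = 2/165  (sign +1)
combine: 4πI² = 297·5/99·2/165 = 2/11
take √, sign -1: I = -0.12028562

-0.120286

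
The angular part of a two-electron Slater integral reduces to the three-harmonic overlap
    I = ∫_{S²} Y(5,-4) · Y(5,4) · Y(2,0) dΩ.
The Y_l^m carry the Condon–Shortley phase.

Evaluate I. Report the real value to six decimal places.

Checks pass: Σm=0; 12 even; l₃=2∈[0,10].
(2·5+1)(2·5+1)(2·2+1) = 605
Δ: 8! 2! 2! / 13! → 1/38610
sum: t=3:−1/2880 t=4:+1/576 t=5:−1/2880 = 1/960
3j²(5 5 2; 0 0 0) = Δ·Π!·Σ² = 10/429  (sign +1)
sum: t=7:−1/20160 t=8:+1/40320 = -1/40320
3j²(5 5 2; -4 4 0) = Δ·Π!·Σ² = 6/715  (sign -1)
combine: 4πI² = 605·10/429·6/715 = 20/169
take √, sign -1: I = -0.09704356

-0.097044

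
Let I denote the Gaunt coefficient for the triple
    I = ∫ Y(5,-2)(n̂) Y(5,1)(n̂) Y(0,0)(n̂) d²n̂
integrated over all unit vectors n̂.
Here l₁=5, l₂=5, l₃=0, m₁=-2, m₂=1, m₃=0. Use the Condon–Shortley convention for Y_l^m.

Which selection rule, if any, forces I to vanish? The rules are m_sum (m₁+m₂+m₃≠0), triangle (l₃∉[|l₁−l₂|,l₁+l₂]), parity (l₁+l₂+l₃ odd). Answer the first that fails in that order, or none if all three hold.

m_sum

m₁+m₂+m₃ = -2 + 1 + 0 = -1  ✗
triangle: |5−5|=0 ≤ l₃=0 ≤ 5+5=10
parity: l₁+l₂+l₃ = 10 is even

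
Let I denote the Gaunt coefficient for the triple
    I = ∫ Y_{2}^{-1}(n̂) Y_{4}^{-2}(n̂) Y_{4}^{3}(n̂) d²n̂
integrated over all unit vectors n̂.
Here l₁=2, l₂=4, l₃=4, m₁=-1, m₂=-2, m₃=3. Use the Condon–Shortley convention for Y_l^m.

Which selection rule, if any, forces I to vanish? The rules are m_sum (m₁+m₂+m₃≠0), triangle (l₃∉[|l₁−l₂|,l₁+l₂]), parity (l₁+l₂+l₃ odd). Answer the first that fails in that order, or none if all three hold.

m₁+m₂+m₃ = -1 − 2 + 3 = 0  ✓
triangle: |2−4|=2 ≤ l₃=4 ≤ 2+4=6  ✓
parity: l₁+l₂+l₃ = 10 is even  ✓

none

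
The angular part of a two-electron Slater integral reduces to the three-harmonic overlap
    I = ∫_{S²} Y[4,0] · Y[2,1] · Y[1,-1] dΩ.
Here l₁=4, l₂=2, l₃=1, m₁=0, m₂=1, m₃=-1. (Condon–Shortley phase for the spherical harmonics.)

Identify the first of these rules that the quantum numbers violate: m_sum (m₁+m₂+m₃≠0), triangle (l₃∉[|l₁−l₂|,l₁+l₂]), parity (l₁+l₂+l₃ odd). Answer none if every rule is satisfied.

Σmᵢ = 0  ✓
l₃∈[|l₁−l₂|,l₁+l₂]=[2,6], have l₃=1  ✗
Σlᵢ = 7 ⇒ odd

triangle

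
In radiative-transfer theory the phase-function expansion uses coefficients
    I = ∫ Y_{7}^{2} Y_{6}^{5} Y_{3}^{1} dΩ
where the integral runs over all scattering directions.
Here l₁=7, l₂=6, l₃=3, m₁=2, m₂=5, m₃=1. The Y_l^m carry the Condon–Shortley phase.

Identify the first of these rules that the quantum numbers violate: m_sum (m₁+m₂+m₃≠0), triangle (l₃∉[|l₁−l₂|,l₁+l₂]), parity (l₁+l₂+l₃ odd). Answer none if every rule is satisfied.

azimuthal sum: 2 + 5 + 1 = 8  ✗
1 ≤ 3 ≤ 13 (triangle on l)
L = 7 + 6 + 3 = 16 (even)

m_sum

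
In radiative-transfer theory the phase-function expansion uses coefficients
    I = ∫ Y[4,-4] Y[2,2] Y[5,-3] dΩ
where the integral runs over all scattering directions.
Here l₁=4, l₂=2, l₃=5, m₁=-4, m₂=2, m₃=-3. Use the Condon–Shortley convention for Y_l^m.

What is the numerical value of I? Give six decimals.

Σmᵢ = -5 ≠ 0, so the φ-integral vanishes; I = 0

0.000000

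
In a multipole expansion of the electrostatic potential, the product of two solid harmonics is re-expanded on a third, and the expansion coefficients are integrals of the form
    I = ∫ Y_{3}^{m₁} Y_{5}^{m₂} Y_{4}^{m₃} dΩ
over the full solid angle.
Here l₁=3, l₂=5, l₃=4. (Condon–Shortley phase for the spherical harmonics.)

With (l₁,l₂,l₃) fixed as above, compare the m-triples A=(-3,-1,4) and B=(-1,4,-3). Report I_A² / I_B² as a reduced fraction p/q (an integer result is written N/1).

Same 3,5,4: normalisation and zero-m 3j drop out of the ratio.
A: Δ: 4! 2! 6! / 13! → 1/180180; sum: t=4:+1/34560 = 1/34560; 3j²(3 5 4; -3 -1 4) = Δ·Π!·Σ² = 1/429  (sign +1)
B: Δ: 4! 2! 6! / 13! → 1/180180; sum: t=3:−1/4320 t=4:+1/5760 = -1/17280; 3j²(3 5 4; -1 4 -3) = Δ·Π!·Σ² = 7/4290  (sign +1)
I_A²/I_B² = (1/429)/(7/4290) = 10/7

10/7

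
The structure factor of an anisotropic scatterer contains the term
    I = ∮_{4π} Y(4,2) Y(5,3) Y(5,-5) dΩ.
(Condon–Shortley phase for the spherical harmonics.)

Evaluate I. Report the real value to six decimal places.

Rules hold: Σm=0, L=14 even, 1≤5≤9.
N = 9·11·11 = 1089
Δ = 4!·4!·6!/15! = 1/3153150
Racah Σ t=0..4: t=0:+1/69120 t=1:−1/1728 t=2:+1/576 t=3:−1/1728 t=4:+1/69120 = 7/11520
⇒ 3j(4 5 5; 0 0 0)² = 2/143, sgn -1
Racah Σ t=2..2: t=2:+1/69120 = 1/69120
⇒ 3j(4 5 5; 2 3 -5)² = 4/143, sgn +1
4πI² = N·(3j₀)²·(3jₘ)² = 72/169
I = -1·√(0.426036/4π) = -0.18412721

-0.184127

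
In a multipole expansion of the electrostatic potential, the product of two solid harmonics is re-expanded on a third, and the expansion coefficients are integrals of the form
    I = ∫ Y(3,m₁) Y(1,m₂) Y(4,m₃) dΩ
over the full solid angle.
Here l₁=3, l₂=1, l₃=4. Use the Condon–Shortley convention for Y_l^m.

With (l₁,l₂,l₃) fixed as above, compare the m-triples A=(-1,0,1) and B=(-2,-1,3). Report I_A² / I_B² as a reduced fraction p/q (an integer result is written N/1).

Shared (l₁,l₂,l₃)=(3,1,4): N and (l;000)² cancel in I_A²/I_B².
A: Δ = 0!·6!·2!/9! = 1/252; Racah Σ t=0..0: t=0:+1/48 = 1/48; ⇒ 3j(3 1 4; -1 0 1)² = 5/84, sgn -1
B: Δ = 0!·6!·2!/9! = 1/252; Racah Σ t=0..0: t=0:+1/240 = 1/240; ⇒ 3j(3 1 4; -2 -1 3)² = 1/12, sgn -1
I_A²/I_B² = (5/84)/(1/12) = 5/7

5/7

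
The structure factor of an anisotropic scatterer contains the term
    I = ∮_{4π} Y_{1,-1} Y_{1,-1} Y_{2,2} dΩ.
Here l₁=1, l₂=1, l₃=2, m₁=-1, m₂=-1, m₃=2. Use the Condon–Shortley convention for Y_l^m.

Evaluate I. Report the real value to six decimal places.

0.309019

Rules hold: Σm=0, L=4 even, 0≤2≤2.
N = 3·3·5 = 45
Δ = 0!·2!·2!/5! = 1/30
Racah Σ t=0..0: t=0:+1/1 = 1/1
⇒ 3j(1 1 2; 0 0 0)² = 2/15, sgn +1
Racah Σ t=0..0: t=0:+1/4 = 1/4
⇒ 3j(1 1 2; -1 -1 2)² = 1/5, sgn +1
4πI² = N·(3j₀)²·(3jₘ)² = 6/5
I = +1·√(1.2/4π) = 0.30901936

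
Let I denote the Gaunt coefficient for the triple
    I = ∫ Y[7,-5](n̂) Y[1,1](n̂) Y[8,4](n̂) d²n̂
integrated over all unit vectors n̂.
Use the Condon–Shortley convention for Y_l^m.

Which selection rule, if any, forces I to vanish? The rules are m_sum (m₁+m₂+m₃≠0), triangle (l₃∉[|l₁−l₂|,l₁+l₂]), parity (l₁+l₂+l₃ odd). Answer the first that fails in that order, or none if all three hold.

Σmᵢ = 0  ✓
l₃∈[|l₁−l₂|,l₁+l₂]=[6,8], have l₃=8  ✓
Σlᵢ = 16 ⇒ even  ✓

none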